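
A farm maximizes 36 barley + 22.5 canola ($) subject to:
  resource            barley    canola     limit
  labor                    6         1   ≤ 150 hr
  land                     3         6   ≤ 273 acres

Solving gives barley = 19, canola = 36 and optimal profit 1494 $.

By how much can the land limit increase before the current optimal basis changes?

Binding constraints: labor, land. The basis is B = [[6,1],[3,6]] with det 33.
Per unit increase in land, x* moves by d = (-0.0303, 0.1818).
The basis stays optimal until barley reaches 0; allowable increase = 627 acres.

627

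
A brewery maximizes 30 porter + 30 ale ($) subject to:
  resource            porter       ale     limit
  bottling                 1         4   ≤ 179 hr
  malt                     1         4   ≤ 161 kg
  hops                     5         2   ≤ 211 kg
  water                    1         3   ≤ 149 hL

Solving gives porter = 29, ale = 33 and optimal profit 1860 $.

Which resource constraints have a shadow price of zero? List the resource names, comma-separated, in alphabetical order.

bottling, water

bottling: 161/179 (slack 18)
malt: 161/161 (binding)
hops: 211/211 (binding)
water: 128/149 (slack 21)
By complementary slackness, a constraint with positive slack has shadow price 0 → bottling, water.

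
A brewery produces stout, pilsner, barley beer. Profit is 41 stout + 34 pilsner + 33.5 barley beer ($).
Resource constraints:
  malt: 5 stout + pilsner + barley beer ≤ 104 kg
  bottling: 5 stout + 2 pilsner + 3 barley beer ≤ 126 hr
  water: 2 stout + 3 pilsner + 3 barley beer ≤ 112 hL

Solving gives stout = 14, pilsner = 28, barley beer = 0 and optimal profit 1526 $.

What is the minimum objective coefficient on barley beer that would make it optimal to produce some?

39

Binding: bottling and water. Non-binding: malt (6 unused).
Since malt is not tight, its dual is 0.
The binding rows give the dual system: 5·y_bottling + 2·y_water = 41 and 2·y_bottling + 3·y_water = 34.
→ y_bottling = 5 and y_water = 8.
barley beer enters the basis when its profit ≥ yᵀa₃ = 5·3 + 8·3 = 39.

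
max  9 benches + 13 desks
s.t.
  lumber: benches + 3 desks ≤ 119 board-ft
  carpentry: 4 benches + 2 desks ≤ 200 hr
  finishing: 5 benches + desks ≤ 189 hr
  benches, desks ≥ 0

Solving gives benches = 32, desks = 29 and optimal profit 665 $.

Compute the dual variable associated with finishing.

1

Check each constraint at x*: lumber 119/119 (tight); carpentry 186/200 (slack 14); finishing 189/189 (tight).
By complementary slackness, y = 0 for the non-binding constraint.
The binding rows give the dual system: 1·y_lumber + 5·y_finishing = 9 and 3·y_lumber + 1·y_finishing = 13.
This yields shadow prices y_lumber = 4, y_finishing = 1.
Shadow price of finishing = 1.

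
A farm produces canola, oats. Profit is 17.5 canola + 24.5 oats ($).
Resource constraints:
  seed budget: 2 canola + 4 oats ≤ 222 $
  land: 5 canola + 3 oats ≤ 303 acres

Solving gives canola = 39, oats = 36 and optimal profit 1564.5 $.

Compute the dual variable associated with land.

1.5

At the optimum: seed budget uses 222 of 222 (binding); land uses 303 of 303 (binding).
Dual feasibility on the basic columns requires 2·y_seed budget + 5·y_land = 17.5, 4·y_seed budget + 3·y_land = 24.5.
→ y_seed budget = 5 and y_land = 1.5.
Shadow price of land = 1.5.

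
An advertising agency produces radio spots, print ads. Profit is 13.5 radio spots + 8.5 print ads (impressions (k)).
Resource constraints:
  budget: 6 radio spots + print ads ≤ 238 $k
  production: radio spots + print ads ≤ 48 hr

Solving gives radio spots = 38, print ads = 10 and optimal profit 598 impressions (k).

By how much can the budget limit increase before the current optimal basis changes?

Binding constraints: budget, production. The basis is B = [[6,1],[1,1]] with det 5.
Per unit increase in budget, x* moves by d = (0.2, -0.2).
The basis stays optimal until print ads reaches 0; allowable increase = 50 $k.

50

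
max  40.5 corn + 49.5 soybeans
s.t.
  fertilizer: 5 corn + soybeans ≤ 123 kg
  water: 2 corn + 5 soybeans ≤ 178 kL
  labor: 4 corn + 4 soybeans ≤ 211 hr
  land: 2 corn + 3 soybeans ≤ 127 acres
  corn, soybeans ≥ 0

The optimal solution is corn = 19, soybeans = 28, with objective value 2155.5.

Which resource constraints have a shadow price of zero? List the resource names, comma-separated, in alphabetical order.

labor, land

fertilizer: 123/123 (binding)
water: 178/178 (binding)
labor: 188/211 (slack 23)
land: 122/127 (slack 5)
By complementary slackness, a constraint with positive slack has shadow price 0 → labor, land.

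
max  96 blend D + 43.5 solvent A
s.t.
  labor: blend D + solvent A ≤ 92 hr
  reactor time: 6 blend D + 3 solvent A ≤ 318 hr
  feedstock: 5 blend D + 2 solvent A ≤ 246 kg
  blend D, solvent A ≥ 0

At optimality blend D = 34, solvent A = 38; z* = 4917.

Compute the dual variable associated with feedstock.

At the optimum: labor uses 72 of 92 (slack = 20); reactor time uses 318 of 318 (binding); feedstock uses 246 of 246 (binding).
Since labor is not tight, its dual is 0.
From A_Bᵀ y = c: 6·y_reactor time + 5·y_feedstock = 96; 3·y_reactor time + 2·y_feedstock = 43.5.
→ y_reactor time = 8.5 and y_feedstock = 9.
Shadow price of feedstock = 9.

9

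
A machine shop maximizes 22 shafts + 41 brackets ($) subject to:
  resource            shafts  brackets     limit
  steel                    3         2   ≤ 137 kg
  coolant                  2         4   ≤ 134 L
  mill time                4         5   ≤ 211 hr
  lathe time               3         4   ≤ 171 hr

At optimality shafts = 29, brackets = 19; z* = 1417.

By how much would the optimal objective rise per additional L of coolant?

9

At the optimum: steel uses 125 of 137 (slack = 12); coolant uses 134 of 134 (binding); mill time uses 211 of 211 (binding); lathe time uses 163 of 171 (slack = 8).
Since steel, lathe time are not tight, their duals are 0.
Dual feasibility on the basic columns requires 2·y_coolant + 4·y_mill time = 22, 4·y_coolant + 5·y_mill time = 41.
Solving: y_coolant = 9, y_mill time = 1.
Shadow price of coolant = 9.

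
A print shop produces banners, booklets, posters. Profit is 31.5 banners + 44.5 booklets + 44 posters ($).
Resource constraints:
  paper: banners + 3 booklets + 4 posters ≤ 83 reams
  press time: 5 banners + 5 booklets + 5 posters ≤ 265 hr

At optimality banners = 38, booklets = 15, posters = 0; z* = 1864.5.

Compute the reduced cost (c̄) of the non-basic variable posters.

-7

At the optimum: paper uses 83 of 83 (binding); press time uses 265 of 265 (binding).
The binding rows give the dual system: 1·y_paper + 5·y_press time = 31.5 and 3·y_paper + 5·y_press time = 44.5.
Solving: y_paper = 6.5, y_press time = 5.
Reduced cost of posters: c₃ − yᵀa₃ = 44 − (6.5·4 + 5·5) = 44 − 51 = -7.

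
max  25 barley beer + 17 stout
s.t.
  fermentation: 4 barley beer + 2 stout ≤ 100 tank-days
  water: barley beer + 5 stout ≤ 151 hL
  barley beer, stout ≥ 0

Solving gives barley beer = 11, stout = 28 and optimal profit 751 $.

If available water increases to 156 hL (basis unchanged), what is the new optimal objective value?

Both fermentation and water are binding at x*.
Dual feasibility on the basic columns requires 4·y_fermentation + 1·y_water = 25, 2·y_fermentation + 5·y_water = 17.
This yields shadow prices y_fermentation = 6, y_water = 1.
Δz = y_water·Δb = 1 × (5) = 5, so new z* = 751 + 5 = 756.

756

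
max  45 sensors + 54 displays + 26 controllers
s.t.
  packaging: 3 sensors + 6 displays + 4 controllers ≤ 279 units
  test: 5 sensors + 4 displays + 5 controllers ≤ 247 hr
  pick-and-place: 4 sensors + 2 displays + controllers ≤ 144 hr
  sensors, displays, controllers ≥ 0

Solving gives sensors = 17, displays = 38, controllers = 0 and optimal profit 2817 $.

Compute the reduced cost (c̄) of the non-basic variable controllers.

At the optimum: packaging uses 279 of 279 (binding); test uses 237 of 247 (slack = 10); pick-and-place uses 144 of 144 (binding).
Since test is not tight, its dual is 0.
From A_Bᵀ y = c: 3·y_packaging + 4·y_pick-and-place = 45; 6·y_packaging + 2·y_pick-and-place = 54.
Solving: y_packaging = 7, y_pick-and-place = 6.
Reduced cost of controllers: c₃ − yᵀa₃ = 26 − (7·4 + 6·1) = 26 − 34 = -8.

-8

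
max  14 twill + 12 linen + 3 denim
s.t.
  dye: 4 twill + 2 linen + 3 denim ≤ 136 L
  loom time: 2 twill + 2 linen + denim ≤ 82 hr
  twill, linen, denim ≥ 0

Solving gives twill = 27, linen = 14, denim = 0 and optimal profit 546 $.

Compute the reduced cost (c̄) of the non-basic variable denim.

At the optimum: dye uses 136 of 136 (binding); loom time uses 82 of 82 (binding).
Dual feasibility on the basic columns requires 4·y_dye + 2·y_loom time = 14, 2·y_dye + 2·y_loom time = 12.
This yields shadow prices y_dye = 1, y_loom time = 5.
Reduced cost of denim: c₃ − yᵀa₃ = 3 − (1·3 + 5·1) = 3 − 8 = -5.

-5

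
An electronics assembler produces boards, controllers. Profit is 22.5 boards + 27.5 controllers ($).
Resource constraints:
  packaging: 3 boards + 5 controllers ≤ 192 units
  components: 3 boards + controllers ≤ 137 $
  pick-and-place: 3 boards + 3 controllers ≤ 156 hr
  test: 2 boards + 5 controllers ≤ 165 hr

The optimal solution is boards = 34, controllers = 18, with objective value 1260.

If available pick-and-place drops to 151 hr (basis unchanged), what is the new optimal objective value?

At the optimum: packaging uses 192 of 192 (binding); components uses 120 of 137 (slack = 17); pick-and-place uses 156 of 156 (binding); test uses 158 of 165 (slack = 7).
Slack constraints have shadow price 0 (complementary slackness).
Dual feasibility on the basic columns requires 3·y_packaging + 3·y_pick-and-place = 22.5, 5·y_packaging + 3·y_pick-and-place = 27.5.
This yields shadow prices y_packaging = 2.5, y_pick-and-place = 5.
Δz = y_pick-and-place·Δb = 5 × (-5) = -25, so new z* = 1260 − 25 = 1235.

1235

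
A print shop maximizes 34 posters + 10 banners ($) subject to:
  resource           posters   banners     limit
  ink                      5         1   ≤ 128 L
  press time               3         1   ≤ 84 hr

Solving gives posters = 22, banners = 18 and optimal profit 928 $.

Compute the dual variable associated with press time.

Check each constraint at x*: ink 128/128 (tight); press time 84/84 (tight).
Dual feasibility on the basic columns requires 5·y_ink + 3·y_press time = 34, 1·y_ink + 1·y_press time = 10.
→ y_ink = 2 and y_press time = 8.
Shadow price of press time = 8.

8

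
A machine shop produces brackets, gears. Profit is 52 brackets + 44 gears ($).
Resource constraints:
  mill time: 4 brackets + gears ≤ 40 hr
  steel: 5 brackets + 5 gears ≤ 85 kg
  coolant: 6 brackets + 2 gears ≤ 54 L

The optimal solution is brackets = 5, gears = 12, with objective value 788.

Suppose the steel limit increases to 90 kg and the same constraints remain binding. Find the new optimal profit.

At the optimum: mill time uses 32 of 40 (slack = 8); steel uses 85 of 85 (binding); coolant uses 54 of 54 (binding).
Since mill time is not tight, its dual is 0.
The binding rows give the dual system: 5·y_steel + 6·y_coolant = 52 and 5·y_steel + 2·y_coolant = 44.
This yields shadow prices y_steel = 8, y_coolant = 2.
Δz = y_steel·Δb = 8 × (5) = 40, so new z* = 788 + 40 = 828.

828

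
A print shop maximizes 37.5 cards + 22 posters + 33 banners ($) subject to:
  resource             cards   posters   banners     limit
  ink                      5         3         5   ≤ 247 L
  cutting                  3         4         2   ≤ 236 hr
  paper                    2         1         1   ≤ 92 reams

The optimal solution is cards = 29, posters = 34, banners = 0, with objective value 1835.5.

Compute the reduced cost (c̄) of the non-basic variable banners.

Binding: ink and paper. Non-binding: cutting (13 unused).
Slack constraints have shadow price 0 (complementary slackness).
Dual feasibility on the basic columns requires 5·y_ink + 2·y_paper = 37.5, 3·y_ink + 1·y_paper = 22.
→ y_ink = 6.5 and y_paper = 2.5.
Reduced cost of banners: c₃ − yᵀa₃ = 33 − (6.5·5 + 2.5·1) = 33 − 35 = -2.

-2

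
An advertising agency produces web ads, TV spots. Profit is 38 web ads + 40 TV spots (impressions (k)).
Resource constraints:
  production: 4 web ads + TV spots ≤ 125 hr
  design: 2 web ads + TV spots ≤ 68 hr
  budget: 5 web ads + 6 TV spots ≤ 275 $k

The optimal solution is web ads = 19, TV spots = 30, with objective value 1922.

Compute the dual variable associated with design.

4

Binding: design and budget. Non-binding: production (19 unused).
Since production is not tight, its dual is 0.
The binding rows give the dual system: 2·y_design + 5·y_budget = 38 and 1·y_design + 6·y_budget = 40.
This yields shadow prices y_design = 4, y_budget = 6.
Shadow price of design = 4.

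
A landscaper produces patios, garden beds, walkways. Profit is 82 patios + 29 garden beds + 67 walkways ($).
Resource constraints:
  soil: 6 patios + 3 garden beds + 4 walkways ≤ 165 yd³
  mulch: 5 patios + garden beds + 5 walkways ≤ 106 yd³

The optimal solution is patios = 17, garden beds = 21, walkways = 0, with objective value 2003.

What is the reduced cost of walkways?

Both soil and mulch are binding at x*.
Dual feasibility on the basic columns requires 6·y_soil + 5·y_mulch = 82, 3·y_soil + 1·y_mulch = 29.
This yields shadow prices y_soil = 7, y_mulch = 8.
Reduced cost of walkways: c₃ − yᵀa₃ = 67 − (7·4 + 8·5) = 67 − 68 = -1.

-1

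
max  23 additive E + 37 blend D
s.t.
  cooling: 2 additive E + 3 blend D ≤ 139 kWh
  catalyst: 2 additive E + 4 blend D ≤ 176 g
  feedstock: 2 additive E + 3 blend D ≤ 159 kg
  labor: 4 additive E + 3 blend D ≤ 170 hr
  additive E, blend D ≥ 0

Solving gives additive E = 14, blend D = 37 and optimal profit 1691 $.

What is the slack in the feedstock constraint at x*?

20

feedstock used = 2·14 + 3·37 = 139; slack = 159 − 139 = 20.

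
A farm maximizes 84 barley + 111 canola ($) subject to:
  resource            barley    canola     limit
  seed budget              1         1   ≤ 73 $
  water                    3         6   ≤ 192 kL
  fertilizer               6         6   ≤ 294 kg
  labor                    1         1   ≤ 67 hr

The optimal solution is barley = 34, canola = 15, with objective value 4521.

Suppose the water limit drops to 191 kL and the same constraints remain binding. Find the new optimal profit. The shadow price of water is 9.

Δb = -1, so new z* = 4521 + (9)·(-1) = 4521 − 9 = 4512.

4512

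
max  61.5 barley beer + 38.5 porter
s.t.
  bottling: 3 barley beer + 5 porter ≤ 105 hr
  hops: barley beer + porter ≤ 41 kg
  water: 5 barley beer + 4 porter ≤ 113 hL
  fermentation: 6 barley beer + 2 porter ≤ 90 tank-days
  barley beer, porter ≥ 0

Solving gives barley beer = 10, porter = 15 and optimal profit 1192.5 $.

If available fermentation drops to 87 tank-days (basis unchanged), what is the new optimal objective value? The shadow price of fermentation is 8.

Δb = -3, so new z* = 1192.5 + (8)·(-3) = 1192.5 − 24 = 1168.5.

1168.5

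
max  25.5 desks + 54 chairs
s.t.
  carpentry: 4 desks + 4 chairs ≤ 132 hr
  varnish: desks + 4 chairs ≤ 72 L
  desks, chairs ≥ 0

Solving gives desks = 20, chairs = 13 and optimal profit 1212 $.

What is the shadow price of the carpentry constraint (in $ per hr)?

Both carpentry and varnish are binding at x*.
The binding rows give the dual system: 4·y_carpentry + 1·y_varnish = 25.5 and 4·y_carpentry + 4·y_varnish = 54.
Solving: y_carpentry = 4, y_varnish = 9.5.
Shadow price of carpentry = 4.

4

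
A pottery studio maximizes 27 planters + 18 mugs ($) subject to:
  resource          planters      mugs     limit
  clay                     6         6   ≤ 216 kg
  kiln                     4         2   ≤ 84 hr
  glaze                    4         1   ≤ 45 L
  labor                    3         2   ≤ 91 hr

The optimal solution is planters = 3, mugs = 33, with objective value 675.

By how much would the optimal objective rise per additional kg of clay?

2.5

Check each constraint at x*: clay 216/216 (tight); kiln 78/84 (slack 6); glaze 45/45 (tight); labor 75/91 (slack 16).
By complementary slackness, y = 0 for the non-binding constraints.
Dual feasibility on the basic columns requires 6·y_clay + 4·y_glaze = 27, 6·y_clay + 1·y_glaze = 18.
→ y_clay = 2.5 and y_glaze = 3.
Shadow price of clay = 2.5.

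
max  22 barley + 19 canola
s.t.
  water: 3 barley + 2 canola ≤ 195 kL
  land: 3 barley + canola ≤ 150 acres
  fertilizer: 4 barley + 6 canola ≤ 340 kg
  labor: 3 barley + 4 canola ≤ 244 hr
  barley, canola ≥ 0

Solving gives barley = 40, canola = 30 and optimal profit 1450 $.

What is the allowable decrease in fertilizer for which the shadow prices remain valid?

Binding constraints: land, fertilizer. The basis is B = [[3,1],[4,6]] with det 14.
Per unit decrease in fertilizer, x* moves by d = (0.0714, -0.2143).
The basis stays optimal until canola reaches 0; allowable decrease = 140 kg.

140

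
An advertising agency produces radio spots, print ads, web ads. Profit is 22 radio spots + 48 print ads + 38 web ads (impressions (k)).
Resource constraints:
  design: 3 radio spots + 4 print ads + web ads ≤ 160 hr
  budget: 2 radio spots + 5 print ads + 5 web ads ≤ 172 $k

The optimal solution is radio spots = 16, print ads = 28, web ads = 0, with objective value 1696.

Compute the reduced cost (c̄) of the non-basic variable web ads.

Both design and budget are binding at x*.
The binding rows give the dual system: 3·y_design + 2·y_budget = 22 and 4·y_design + 5·y_budget = 48.
This yields shadow prices y_design = 2, y_budget = 8.
Reduced cost of web ads: c₃ − yᵀa₃ = 38 − (2·1 + 8·5) = 38 − 42 = -4.

-4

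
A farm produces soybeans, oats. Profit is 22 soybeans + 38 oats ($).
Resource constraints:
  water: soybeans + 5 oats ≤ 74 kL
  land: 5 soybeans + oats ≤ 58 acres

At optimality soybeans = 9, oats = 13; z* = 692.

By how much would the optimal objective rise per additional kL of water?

At the optimum: water uses 74 of 74 (binding); land uses 58 of 58 (binding).
Dual feasibility on the basic columns requires 1·y_water + 5·y_land = 22, 5·y_water + 1·y_land = 38.
This yields shadow prices y_water = 7, y_land = 3.
Shadow price of water = 7.

7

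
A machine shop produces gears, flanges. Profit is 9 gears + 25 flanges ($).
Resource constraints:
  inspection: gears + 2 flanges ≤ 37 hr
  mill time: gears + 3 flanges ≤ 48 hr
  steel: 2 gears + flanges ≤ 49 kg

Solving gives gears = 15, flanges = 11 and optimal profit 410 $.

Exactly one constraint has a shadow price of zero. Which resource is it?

inspection: 37/37 (binding)
mill time: 48/48 (binding)
steel: 41/49 (slack 8)
By complementary slackness, a constraint with positive slack has shadow price 0 → steel.

steel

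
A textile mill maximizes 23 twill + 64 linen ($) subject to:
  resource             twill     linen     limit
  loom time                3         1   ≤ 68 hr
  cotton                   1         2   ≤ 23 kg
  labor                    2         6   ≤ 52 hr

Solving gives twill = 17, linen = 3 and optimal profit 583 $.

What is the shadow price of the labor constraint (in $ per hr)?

Check each constraint at x*: loom time 54/68 (slack 14); cotton 23/23 (tight); labor 52/52 (tight).
By complementary slackness, y = 0 for the non-binding constraint.
Dual feasibility on the basic columns requires 1·y_cotton + 2·y_labor = 23, 2·y_cotton + 6·y_labor = 64.
Solving: y_cotton = 5, y_labor = 9.
Shadow price of labor = 9.

9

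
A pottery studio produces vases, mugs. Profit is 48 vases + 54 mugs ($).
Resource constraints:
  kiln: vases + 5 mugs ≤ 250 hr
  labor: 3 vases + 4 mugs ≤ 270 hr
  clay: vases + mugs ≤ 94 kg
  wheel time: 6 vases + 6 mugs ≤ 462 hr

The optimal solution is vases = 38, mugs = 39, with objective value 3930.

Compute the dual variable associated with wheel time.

5

Binding: labor and wheel time. Non-binding: kiln (17 unused), clay (17 unused).
Since kiln, clay are not tight, their duals are 0.
The binding rows give the dual system: 3·y_labor + 6·y_wheel time = 48 and 4·y_labor + 6·y_wheel time = 54.
Solving: y_labor = 6, y_wheel time = 5.
Shadow price of wheel time = 5.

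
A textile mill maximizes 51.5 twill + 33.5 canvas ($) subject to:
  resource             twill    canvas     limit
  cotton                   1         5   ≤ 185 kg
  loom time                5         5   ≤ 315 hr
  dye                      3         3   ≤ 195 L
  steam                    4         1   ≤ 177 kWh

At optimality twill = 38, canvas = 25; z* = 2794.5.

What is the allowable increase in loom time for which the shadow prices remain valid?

Binding constraints: loom time, steam. The basis is B = [[5,5],[4,1]] with det -15.
Per unit increase in loom time, x* moves by d = (-0.0667, 0.2667).
The basis stays optimal until dye becomes binding; allowable increase = 10 hr.

10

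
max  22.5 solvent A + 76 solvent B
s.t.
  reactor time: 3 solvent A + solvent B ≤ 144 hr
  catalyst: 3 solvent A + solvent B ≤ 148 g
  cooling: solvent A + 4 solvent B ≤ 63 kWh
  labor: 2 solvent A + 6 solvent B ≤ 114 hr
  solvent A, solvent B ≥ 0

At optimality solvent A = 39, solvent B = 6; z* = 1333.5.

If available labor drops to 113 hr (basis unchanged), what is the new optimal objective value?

1326.5

At the optimum: reactor time uses 123 of 144 (slack = 21); catalyst uses 123 of 148 (slack = 25); cooling uses 63 of 63 (binding); labor uses 114 of 114 (binding).
Slack constraints have shadow price 0 (complementary slackness).
The binding rows give the dual system: 1·y_cooling + 2·y_labor = 22.5 and 4·y_cooling + 6·y_labor = 76.
Solving: y_cooling = 8.5, y_labor = 7.
Δz = y_labor·Δb = 7 × (-1) = -7, so new z* = 1333.5 − 7 = 1326.5.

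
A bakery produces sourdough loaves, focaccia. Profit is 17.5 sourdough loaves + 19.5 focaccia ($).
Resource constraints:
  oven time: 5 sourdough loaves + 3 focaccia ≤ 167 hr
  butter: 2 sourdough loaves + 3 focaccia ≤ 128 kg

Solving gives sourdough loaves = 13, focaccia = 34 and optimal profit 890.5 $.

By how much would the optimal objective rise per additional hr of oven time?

1.5

Both oven time and butter are binding at x*.
The binding rows give the dual system: 5·y_oven time + 2·y_butter = 17.5 and 3·y_oven time + 3·y_butter = 19.5.
Solving: y_oven time = 1.5, y_butter = 5.
Shadow price of oven time = 1.5.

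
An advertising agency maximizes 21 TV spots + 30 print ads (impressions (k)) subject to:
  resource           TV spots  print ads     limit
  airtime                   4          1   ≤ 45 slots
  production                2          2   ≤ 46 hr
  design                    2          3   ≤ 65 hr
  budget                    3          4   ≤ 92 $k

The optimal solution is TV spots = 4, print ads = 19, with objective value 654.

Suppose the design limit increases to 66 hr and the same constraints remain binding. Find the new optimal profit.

663

Check each constraint at x*: airtime 35/45 (slack 10); production 46/46 (tight); design 65/65 (tight); budget 88/92 (slack 4).
By complementary slackness, y = 0 for the non-binding constraints.
Dual feasibility on the basic columns requires 2·y_production + 2·y_design = 21, 2·y_production + 3·y_design = 30.
Solving: y_production = 1.5, y_design = 9.
Δz = y_design·Δb = 9 × (1) = 9, so new z* = 654 + 9 = 663.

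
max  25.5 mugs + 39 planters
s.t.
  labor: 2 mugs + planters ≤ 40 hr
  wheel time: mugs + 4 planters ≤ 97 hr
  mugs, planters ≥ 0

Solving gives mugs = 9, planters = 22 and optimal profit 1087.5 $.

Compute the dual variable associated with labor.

9

At the optimum: labor uses 40 of 40 (binding); wheel time uses 97 of 97 (binding).
Dual feasibility on the basic columns requires 2·y_labor + 1·y_wheel time = 25.5, 1·y_labor + 4·y_wheel time = 39.
Solving: y_labor = 9, y_wheel time = 7.5.
Shadow price of labor = 9.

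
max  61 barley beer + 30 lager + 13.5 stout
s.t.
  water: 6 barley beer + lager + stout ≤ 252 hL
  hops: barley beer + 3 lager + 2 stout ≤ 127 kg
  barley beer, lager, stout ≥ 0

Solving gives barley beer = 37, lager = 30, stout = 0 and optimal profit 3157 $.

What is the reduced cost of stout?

Both water and hops are binding at x*.
The binding rows give the dual system: 6·y_water + 1·y_hops = 61 and 1·y_water + 3·y_hops = 30.
This yields shadow prices y_water = 9, y_hops = 7.
Reduced cost of stout: c₃ − yᵀa₃ = 13.5 − (9·1 + 7·2) = 13.5 − 23 = -9.5.

-9.5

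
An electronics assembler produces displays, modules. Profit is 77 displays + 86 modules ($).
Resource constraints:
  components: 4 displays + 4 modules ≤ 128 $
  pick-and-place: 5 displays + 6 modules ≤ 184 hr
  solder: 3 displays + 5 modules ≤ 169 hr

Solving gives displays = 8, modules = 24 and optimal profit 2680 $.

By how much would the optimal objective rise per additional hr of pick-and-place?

Check each constraint at x*: components 128/128 (tight); pick-and-place 184/184 (tight); solder 144/169 (slack 25).
Since solder is not tight, its dual is 0.
From A_Bᵀ y = c: 4·y_components + 5·y_pick-and-place = 77; 4·y_components + 6·y_pick-and-place = 86.
→ y_components = 8 and y_pick-and-place = 9.
Shadow price of pick-and-place = 9.

9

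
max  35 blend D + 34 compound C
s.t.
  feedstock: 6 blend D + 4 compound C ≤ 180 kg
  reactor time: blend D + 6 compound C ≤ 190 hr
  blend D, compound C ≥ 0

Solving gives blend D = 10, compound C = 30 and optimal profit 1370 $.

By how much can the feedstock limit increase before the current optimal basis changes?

960

Binding constraints: feedstock, reactor time. The basis is B = [[6,4],[1,6]] with det 32.
Per unit increase in feedstock, x* moves by d = (0.1875, -0.03125).
The basis stays optimal until compound C reaches 0; allowable increase = 960 kg.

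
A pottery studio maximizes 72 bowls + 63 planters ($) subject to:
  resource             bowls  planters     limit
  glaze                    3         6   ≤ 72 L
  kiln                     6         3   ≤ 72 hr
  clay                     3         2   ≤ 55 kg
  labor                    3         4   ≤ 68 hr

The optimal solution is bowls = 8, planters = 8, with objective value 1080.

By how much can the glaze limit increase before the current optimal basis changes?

21.6

Binding constraints: glaze, kiln. The basis is B = [[3,6],[6,3]] with det -27.
Per unit increase in glaze, x* moves by d = (-0.1111, 0.2222).
The basis stays optimal until labor becomes binding; allowable increase = 21.6 L.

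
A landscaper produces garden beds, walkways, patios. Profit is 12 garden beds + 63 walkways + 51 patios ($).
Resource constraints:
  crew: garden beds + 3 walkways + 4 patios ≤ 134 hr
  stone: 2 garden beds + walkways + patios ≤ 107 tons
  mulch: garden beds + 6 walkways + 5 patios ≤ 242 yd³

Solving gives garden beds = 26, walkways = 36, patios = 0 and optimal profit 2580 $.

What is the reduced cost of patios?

-6

Check each constraint at x*: crew 134/134 (tight); stone 88/107 (slack 19); mulch 242/242 (tight).
Since stone is not tight, its dual is 0.
From A_Bᵀ y = c: 1·y_crew + 1·y_mulch = 12; 3·y_crew + 6·y_mulch = 63.
This yields shadow prices y_crew = 3, y_mulch = 9.
Reduced cost of patios: c₃ − yᵀa₃ = 51 − (3·4 + 9·5) = 51 − 57 = -6.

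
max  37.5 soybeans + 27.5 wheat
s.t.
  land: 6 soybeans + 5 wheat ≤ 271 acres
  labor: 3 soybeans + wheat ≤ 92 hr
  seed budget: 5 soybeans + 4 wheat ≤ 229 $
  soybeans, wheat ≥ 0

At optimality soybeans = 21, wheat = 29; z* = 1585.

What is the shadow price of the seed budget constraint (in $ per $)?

Check each constraint at x*: land 271/271 (tight); labor 92/92 (tight); seed budget 221/229 (slack 8).
Since seed budget is not tight, its dual is 0.
The binding rows give the dual system: 6·y_land + 3·y_labor = 37.5 and 5·y_land + 1·y_labor = 27.5.
Solving: y_land = 5, y_labor = 2.5.
Shadow price of seed budget = 0.

0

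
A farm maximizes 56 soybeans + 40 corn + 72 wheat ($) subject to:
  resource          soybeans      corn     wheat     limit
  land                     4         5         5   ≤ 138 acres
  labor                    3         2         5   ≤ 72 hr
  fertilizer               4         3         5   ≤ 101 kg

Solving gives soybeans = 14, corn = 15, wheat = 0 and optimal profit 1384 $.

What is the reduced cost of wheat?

Check each constraint at x*: land 131/138 (slack 7); labor 72/72 (tight); fertilizer 101/101 (tight).
By complementary slackness, y = 0 for the non-binding constraint.
Dual feasibility on the basic columns requires 3·y_labor + 4·y_fertilizer = 56, 2·y_labor + 3·y_fertilizer = 40.
This yields shadow prices y_labor = 8, y_fertilizer = 8.
Reduced cost of wheat: c₃ − yᵀa₃ = 72 − (8·5 + 8·5) = 72 − 80 = -8.

-8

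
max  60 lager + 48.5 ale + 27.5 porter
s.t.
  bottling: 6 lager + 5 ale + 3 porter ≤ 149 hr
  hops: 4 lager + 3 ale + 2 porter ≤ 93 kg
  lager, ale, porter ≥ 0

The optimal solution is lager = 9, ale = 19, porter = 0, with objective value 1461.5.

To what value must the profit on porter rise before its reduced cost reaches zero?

30

Both bottling and hops are binding at x*.
From A_Bᵀ y = c: 6·y_bottling + 4·y_hops = 60; 5·y_bottling + 3·y_hops = 48.5.
This yields shadow prices y_bottling = 7, y_hops = 4.5.
porter enters the basis when its profit ≥ yᵀa₃ = 7·3 + 4.5·2 = 30.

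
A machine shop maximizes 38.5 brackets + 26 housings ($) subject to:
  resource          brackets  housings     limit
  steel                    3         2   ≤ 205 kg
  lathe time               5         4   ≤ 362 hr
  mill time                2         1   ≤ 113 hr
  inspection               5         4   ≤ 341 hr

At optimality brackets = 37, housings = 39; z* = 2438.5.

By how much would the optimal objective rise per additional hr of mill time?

At the optimum: steel uses 189 of 205 (slack = 16); lathe time uses 341 of 362 (slack = 21); mill time uses 113 of 113 (binding); inspection uses 341 of 341 (binding).
By complementary slackness, y = 0 for the non-binding constraints.
The binding rows give the dual system: 2·y_mill time + 5·y_inspection = 38.5 and 1·y_mill time + 4·y_inspection = 26.
Solving: y_mill time = 8, y_inspection = 4.5.
Shadow price of mill time = 8.

8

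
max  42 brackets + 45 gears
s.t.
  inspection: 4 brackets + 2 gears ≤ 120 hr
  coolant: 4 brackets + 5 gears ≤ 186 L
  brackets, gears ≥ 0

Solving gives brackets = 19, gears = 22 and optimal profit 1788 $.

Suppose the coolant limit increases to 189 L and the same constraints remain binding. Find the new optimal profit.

Both inspection and coolant are binding at x*.
From A_Bᵀ y = c: 4·y_inspection + 4·y_coolant = 42; 2·y_inspection + 5·y_coolant = 45.
→ y_inspection = 2.5 and y_coolant = 8.
Δz = y_coolant·Δb = 8 × (3) = 24, so new z* = 1788 + 24 = 1812.

1812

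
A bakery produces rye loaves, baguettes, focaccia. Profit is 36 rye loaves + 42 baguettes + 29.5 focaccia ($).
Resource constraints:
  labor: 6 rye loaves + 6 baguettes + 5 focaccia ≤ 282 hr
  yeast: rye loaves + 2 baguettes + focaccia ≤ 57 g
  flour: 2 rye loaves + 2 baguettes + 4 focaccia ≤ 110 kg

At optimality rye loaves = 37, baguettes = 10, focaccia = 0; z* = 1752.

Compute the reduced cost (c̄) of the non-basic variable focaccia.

-1.5

At the optimum: labor uses 282 of 282 (binding); yeast uses 57 of 57 (binding); flour uses 94 of 110 (slack = 16).
Slack constraints have shadow price 0 (complementary slackness).
The binding rows give the dual system: 6·y_labor + 1·y_yeast = 36 and 6·y_labor + 2·y_yeast = 42.
Solving: y_labor = 5, y_yeast = 6.
Reduced cost of focaccia: c₃ − yᵀa₃ = 29.5 − (5·5 + 6·1) = 29.5 − 31 = -1.5.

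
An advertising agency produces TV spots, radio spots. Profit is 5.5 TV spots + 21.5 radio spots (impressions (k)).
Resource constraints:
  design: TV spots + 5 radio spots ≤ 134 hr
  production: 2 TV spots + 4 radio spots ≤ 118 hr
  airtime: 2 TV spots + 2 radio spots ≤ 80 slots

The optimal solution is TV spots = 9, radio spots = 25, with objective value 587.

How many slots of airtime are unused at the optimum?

airtime used = 2·9 + 2·25 = 68; slack = 80 − 68 = 12.

12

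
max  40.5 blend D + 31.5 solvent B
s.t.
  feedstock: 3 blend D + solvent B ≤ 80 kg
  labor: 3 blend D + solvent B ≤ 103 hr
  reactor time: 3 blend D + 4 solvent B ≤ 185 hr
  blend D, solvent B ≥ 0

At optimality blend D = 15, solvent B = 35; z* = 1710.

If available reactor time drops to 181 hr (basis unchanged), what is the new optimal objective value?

Check each constraint at x*: feedstock 80/80 (tight); labor 80/103 (slack 23); reactor time 185/185 (tight).
Since labor is not tight, its dual is 0.
From A_Bᵀ y = c: 3·y_feedstock + 3·y_reactor time = 40.5; 1·y_feedstock + 4·y_reactor time = 31.5.
Solving: y_feedstock = 7.5, y_reactor time = 6.
Δz = y_reactor time·Δb = 6 × (-4) = -24, so new z* = 1710 − 24 = 1686.

1686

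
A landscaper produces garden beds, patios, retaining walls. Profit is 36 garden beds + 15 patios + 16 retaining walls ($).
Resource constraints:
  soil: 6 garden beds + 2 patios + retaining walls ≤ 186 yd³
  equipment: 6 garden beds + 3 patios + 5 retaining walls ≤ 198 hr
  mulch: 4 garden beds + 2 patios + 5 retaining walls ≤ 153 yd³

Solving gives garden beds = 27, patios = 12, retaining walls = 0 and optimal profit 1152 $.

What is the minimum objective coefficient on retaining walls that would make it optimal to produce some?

Binding: soil and equipment. Non-binding: mulch (21 unused).
Slack constraints have shadow price 0 (complementary slackness).
Dual feasibility on the basic columns requires 6·y_soil + 6·y_equipment = 36, 2·y_soil + 3·y_equipment = 15.
This yields shadow prices y_soil = 3, y_equipment = 3.
retaining walls enters the basis when its profit ≥ yᵀa₃ = 3·1 + 3·5 = 18.

18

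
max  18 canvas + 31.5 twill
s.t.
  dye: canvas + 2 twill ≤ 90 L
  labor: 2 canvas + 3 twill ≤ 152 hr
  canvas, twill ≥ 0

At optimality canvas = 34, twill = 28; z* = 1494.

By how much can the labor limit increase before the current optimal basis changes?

Binding constraints: dye, labor. The basis is B = [[1,2],[2,3]] with det -1.
Per unit increase in labor, x* moves by d = (2, -1).
The basis stays optimal until twill reaches 0; allowable increase = 28 hr.

28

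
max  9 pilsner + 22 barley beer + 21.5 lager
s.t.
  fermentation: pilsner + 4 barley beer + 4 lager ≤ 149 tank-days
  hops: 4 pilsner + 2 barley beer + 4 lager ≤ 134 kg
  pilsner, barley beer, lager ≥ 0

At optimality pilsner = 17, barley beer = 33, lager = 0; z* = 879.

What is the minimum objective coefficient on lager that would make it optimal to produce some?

24

Both fermentation and hops are binding at x*.
Dual feasibility on the basic columns requires 1·y_fermentation + 4·y_hops = 9, 4·y_fermentation + 2·y_hops = 22.
Solving: y_fermentation = 5, y_hops = 1.
lager enters the basis when its profit ≥ yᵀa₃ = 5·4 + 1·4 = 24.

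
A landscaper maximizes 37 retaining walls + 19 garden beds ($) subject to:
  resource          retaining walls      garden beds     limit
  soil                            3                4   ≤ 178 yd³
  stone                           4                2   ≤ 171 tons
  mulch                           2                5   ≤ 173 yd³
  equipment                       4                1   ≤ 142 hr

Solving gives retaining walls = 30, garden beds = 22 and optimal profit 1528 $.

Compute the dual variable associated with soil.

Check each constraint at x*: soil 178/178 (tight); stone 164/171 (slack 7); mulch 170/173 (slack 3); equipment 142/142 (tight).
Since stone, mulch are not tight, their duals are 0.
Dual feasibility on the basic columns requires 3·y_soil + 4·y_equipment = 37, 4·y_soil + 1·y_equipment = 19.
This yields shadow prices y_soil = 3, y_equipment = 7.
Shadow price of soil = 3.

3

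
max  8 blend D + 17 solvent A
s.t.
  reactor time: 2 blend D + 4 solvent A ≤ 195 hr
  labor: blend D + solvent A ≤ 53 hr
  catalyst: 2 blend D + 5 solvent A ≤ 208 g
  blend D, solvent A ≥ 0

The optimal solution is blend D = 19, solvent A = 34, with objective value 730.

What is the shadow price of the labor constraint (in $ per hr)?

Binding: labor and catalyst. Non-binding: reactor time (21 unused).
By complementary slackness, y = 0 for the non-binding constraint.
Dual feasibility on the basic columns requires 1·y_labor + 2·y_catalyst = 8, 1·y_labor + 5·y_catalyst = 17.
→ y_labor = 2 and y_catalyst = 3.
Shadow price of labor = 2.

2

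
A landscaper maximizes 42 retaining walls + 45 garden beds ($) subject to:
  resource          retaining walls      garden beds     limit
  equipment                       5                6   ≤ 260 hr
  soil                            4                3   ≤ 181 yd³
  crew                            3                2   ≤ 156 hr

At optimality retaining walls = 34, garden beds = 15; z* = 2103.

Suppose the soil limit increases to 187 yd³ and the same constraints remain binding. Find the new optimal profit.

At the optimum: equipment uses 260 of 260 (binding); soil uses 181 of 181 (binding); crew uses 132 of 156 (slack = 24).
Slack constraints have shadow price 0 (complementary slackness).
From A_Bᵀ y = c: 5·y_equipment + 4·y_soil = 42; 6·y_equipment + 3·y_soil = 45.
→ y_equipment = 6 and y_soil = 3.
Δz = y_soil·Δb = 3 × (6) = 18, so new z* = 2103 + 18 = 2121.

2121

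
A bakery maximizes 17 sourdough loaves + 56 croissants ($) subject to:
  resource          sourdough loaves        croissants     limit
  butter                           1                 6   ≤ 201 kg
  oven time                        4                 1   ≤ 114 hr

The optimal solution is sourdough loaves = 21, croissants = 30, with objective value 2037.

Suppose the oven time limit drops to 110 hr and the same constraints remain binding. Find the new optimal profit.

2029

Check each constraint at x*: butter 201/201 (tight); oven time 114/114 (tight).
Dual feasibility on the basic columns requires 1·y_butter + 4·y_oven time = 17, 6·y_butter + 1·y_oven time = 56.
This yields shadow prices y_butter = 9, y_oven time = 2.
Δz = y_oven time·Δb = 2 × (-4) = -8, so new z* = 2037 − 8 = 2029.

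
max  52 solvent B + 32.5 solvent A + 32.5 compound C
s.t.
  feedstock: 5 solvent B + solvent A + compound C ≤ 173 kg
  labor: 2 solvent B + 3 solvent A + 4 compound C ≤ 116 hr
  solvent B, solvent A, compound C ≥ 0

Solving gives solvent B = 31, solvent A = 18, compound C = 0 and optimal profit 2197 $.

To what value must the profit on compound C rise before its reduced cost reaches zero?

41

Check each constraint at x*: feedstock 173/173 (tight); labor 116/116 (tight).
The binding rows give the dual system: 5·y_feedstock + 2·y_labor = 52 and 1·y_feedstock + 3·y_labor = 32.5.
This yields shadow prices y_feedstock = 7, y_labor = 8.5.
compound C enters the basis when its profit ≥ yᵀa₃ = 7·1 + 8.5·4 = 41.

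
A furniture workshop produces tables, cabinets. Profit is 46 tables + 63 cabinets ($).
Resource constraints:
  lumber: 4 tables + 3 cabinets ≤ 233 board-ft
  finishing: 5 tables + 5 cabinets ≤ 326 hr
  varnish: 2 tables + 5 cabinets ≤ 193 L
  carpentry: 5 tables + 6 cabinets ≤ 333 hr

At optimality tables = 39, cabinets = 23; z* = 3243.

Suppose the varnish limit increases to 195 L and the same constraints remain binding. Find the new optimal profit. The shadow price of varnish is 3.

3249

Δb = 2, so new z* = 3243 + (3)·(2) = 3243 + 6 = 3249.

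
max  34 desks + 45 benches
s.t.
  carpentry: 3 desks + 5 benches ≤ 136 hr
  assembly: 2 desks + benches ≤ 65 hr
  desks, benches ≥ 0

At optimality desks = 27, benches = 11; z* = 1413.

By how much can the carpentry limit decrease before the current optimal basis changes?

38.5

Binding constraints: carpentry, assembly. The basis is B = [[3,5],[2,1]] with det -7.
Per unit decrease in carpentry, x* moves by d = (0.1429, -0.2857).
The basis stays optimal until benches reaches 0; allowable decrease = 38.5 hr.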